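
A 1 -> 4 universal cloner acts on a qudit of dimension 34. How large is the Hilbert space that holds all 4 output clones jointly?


Output space = H^(tensor 4) where dim(H) = 34
dim = 34^4
= 1156 (after 2 factors)
= 39304 (after 3 factors)
= 1336336 (after 4 factors)
= 1336336

1336336


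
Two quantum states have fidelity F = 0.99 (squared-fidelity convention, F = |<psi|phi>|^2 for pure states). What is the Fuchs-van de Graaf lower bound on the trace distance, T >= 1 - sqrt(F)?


Fuchs-van de Graaf (squared-fidelity convention): 1 - sqrt(F) <= T <= sqrt(1 - F).
Lower bound: T >= 1 - sqrt(F)
sqrt(F) = sqrt(0.99) = 0.9950
T >= 1 - 0.9950
T >= 0.0050

0.0050


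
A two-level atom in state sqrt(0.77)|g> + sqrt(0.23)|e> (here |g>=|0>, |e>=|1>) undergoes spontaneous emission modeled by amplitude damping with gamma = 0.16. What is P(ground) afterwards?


For amplitude damping with parameter gamma on state sqrt(a)|0> + sqrt(b)|1>:
alpha^2 = 0.77, beta^2 = 0.23
P(|0>) = alpha^2 + gamma * beta^2
= 0.77 + 0.16 * 0.23
= 0.77 + 0.0368
= 0.8068

0.8068


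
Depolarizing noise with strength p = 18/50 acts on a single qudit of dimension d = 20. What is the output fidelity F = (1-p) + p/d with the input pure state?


F = (1-p) + p/d
= (1 - 0.3600) + 0.3600/20
= 0.6400 + 0.0180
= 0.6580

0.6580


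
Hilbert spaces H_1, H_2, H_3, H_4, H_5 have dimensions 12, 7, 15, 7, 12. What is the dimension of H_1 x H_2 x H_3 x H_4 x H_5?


dim(H_1 x H_2 x H_3 x H_4 x H_5) = 12 * 7 * 15 * 7 * 12
= 84 * 15 * 7 * 12
= 1260 * 7 * 12
= 8820 * 12
= 105840

105840


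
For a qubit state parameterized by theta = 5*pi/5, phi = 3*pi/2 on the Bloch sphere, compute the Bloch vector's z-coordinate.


theta = 3.1416, phi = 4.7124
r_z = cos(theta) = -1.0000

-1.0000


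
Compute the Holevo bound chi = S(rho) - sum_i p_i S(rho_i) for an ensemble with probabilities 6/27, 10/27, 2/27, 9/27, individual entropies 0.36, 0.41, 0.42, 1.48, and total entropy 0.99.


chi = S(rho) - sum_i p_i * S(rho_i)
Weighted entropy = 6/27 * 0.36 + 10/27 * 0.41 + 2/27 * 0.42 + 9/27 * 1.48
= 0.7563
chi = 0.99 - 0.7563
= 0.2337

0.2337


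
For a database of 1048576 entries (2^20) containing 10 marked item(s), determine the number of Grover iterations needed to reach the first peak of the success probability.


After j Grover iterations the success probability is P(j) = sin^2((2j+1)*theta), where sin(theta) = sqrt(k/N).
N = 2^20 = 1048576, k = 10
sin(theta) = sqrt(k/N) = 0.003088161778
theta = arcsin(sqrt(k/N)) = 0.003088166686 rad
P(j) reaches its first maximum when (2j+1)*theta is as close as possible to pi/2, i.e. j = round(pi/(4*theta) - 1/2).
pi/(4*theta) - 1/2 = 253.8251
(For comparison, the common estimate pi/4 * sqrt(N/k) = 254.3255; the exact maximiser is used here.)
Optimal iterations = 254

254


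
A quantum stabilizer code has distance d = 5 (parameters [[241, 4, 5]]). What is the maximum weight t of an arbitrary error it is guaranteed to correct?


Code parameters: [[241, 4, 5]], distance d = 5.
Number of correctable errors = floor((d-1)/2)
= floor((5 - 1)/2)
= floor(4/2)
= 2

2


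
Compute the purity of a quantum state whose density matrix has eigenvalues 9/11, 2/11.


tr(rho^2) = sum of eigenvalues squared
= (9/11)^2 + (2/11)^2
= (81 + 4) / 121
= 85/121
= 0.7025

0.7025


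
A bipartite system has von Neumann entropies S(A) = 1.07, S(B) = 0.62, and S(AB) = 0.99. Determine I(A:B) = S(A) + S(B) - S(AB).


I(A:B) = S(A) + S(B) - S(AB)
= 1.07 + 0.62 - 0.99
= 0.7000

0.7000


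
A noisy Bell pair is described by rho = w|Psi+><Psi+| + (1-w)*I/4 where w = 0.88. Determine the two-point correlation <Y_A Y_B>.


|Psi+> = (|01> + |10>)/sqrt(2)
For the pure Bell state, <Y_A Y_B> = +1 (Bell-state Pauli correlator).
The maximally-mixed part I/4 has tr(I/4 * P tensor P) = 0 for any traceless Pauli P.
So <Y_A Y_B>_rho = w * (+1) + (1 - w) * 0
= 0.88 * (+1)
= 0.8800

0.8800


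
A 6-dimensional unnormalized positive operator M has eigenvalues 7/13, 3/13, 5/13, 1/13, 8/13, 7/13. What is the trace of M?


tr(M) = sum of eigenvalues
= 7/13 + 3/13 + 5/13 + 1/13 + 8/13 + 7/13
= 31/13
= 2.3846

2.3846


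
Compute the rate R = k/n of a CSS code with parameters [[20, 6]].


Code rate R = k/n
= 6/20
= 0.3000

0.3000


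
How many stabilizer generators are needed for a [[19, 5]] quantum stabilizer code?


For an [[n,k]] stabilizer code:
Number of stabilizer generators = n - k
= 19 - 5
= 14

14


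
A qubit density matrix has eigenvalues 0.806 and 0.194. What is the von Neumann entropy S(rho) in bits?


S = -p*log2(p) - (1-p)*log2(1-p)
p = 0.8060, 1-p = 0.1940
= -0.8060 * log2(0.8060) - 0.1940 * log2(0.1940)
= -(-0.2508) - (-0.4590)
= 0.7098

0.7098


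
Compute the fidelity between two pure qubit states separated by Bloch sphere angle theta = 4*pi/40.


For states separated by angle theta on Bloch sphere:
F = cos^2(theta/2)
theta = 4*pi/40 = 0.3142
theta/2 = 0.1571
cos(theta/2) = 0.9877
F = 0.9755

0.9755


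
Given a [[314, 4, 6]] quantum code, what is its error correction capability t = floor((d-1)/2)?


Code parameters: [[314, 4, 6]], distance d = 6.
Number of correctable errors = floor((d-1)/2)
= floor((6 - 1)/2)
= floor(5/2)
= 2

2


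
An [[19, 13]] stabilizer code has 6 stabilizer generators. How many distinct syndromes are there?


Each stabilizer generator gives a binary (+1 or -1) measurement outcome.
With 6 independent generators:
Total syndromes = 2^6
= 64

64


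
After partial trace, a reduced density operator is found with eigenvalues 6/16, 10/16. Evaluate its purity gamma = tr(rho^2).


tr(rho^2) = sum of eigenvalues squared
= (6/16)^2 + (10/16)^2
= (36 + 100) / 256
= 136/256
= 0.5312

0.5312


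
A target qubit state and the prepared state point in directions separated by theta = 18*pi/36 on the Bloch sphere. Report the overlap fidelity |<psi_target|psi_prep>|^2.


For states separated by angle theta on Bloch sphere:
F = cos^2(theta/2)
theta = 18*pi/36 = 1.5708
theta/2 = 0.7854
cos(theta/2) = 0.7071
F = 0.5000

0.5000


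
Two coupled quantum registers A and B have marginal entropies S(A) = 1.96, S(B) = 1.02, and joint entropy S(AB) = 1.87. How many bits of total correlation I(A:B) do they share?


I(A:B) = S(A) + S(B) - S(AB)
= 1.96 + 1.02 - 1.87
= 1.1100

1.1100


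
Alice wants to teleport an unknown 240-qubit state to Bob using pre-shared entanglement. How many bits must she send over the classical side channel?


Quantum teleportation requires 2 classical bits per qubit teleported.
240 qubit(s) -> 2 * 240 = 480 classical bits

480


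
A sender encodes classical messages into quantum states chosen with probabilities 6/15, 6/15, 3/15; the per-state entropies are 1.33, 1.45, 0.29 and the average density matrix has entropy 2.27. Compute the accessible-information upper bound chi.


chi = S(rho) - sum_i p_i * S(rho_i)
Weighted entropy = 6/15 * 1.33 + 6/15 * 1.45 + 3/15 * 0.29
= 1.1700
chi = 2.27 - 1.1700
= 1.1000

1.1000


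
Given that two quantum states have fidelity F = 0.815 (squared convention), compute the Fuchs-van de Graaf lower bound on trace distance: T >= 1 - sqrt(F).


Fuchs-van de Graaf (squared-fidelity convention): 1 - sqrt(F) <= T <= sqrt(1 - F).
Lower bound: T >= 1 - sqrt(F)
sqrt(F) = sqrt(0.815) = 0.9028
T >= 1 - 0.9028
T >= 0.0972

0.0972


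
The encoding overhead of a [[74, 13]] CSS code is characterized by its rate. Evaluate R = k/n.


Code rate R = k/n
= 13/74
= 0.1757

0.1757


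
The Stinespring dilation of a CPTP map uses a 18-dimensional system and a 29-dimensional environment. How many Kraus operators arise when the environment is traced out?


Tracing out the environment in an orthonormal basis {|i>_E} gives Kraus operators K_i = <i|_E U |0>_E.
Number of Kraus operators = dim(H_env) = d_env
= 29

29


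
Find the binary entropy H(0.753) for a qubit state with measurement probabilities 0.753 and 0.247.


S = -p*log2(p) - (1-p)*log2(1-p)
p = 0.7530, 1-p = 0.2470
= -0.7530 * log2(0.7530) - 0.2470 * log2(0.2470)
= -(-0.3082) - (-0.4983)
= 0.8065

0.8065


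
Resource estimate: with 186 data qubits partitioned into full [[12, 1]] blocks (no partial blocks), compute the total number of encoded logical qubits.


Each code block uses 12 physical qubits for 1 logical qubit(s).
Number of complete blocks = floor(186 / 12) = 15
Logical qubits = 15 * 1
= 15

15


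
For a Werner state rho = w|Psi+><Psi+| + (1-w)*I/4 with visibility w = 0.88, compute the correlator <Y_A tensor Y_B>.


|Psi+> = (|01> + |10>)/sqrt(2)
For the pure Bell state, <Y_A Y_B> = +1 (Bell-state Pauli correlator).
The maximally-mixed part I/4 has tr(I/4 * P tensor P) = 0 for any traceless Pauli P.
So <Y_A Y_B>_rho = w * (+1) + (1 - w) * 0
= 0.88 * (+1)
= 0.8800

0.8800


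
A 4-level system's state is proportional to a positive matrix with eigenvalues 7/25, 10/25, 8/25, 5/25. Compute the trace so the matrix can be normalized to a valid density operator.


tr(M) = sum of eigenvalues
= 7/25 + 10/25 + 8/25 + 5/25
= 30/25
= 1.2000

1.2000


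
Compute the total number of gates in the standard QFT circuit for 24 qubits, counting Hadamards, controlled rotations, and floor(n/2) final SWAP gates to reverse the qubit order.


Hadamard gates: 24
Controlled rotations: n*(n-1)/2 = 24*23/2 = 276
SWAP gates: floor(n/2) = floor(24/2) = 12
Total = 24 + 276 + 12
= 312

312


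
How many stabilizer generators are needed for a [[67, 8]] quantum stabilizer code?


For an [[n,k]] stabilizer code:
Number of stabilizer generators = n - k
= 67 - 8
= 59

59


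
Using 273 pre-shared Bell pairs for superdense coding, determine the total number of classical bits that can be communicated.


Superdense coding allows 2 classical bits per shared entangled pair.
273 pair(s) -> 2 * 273 = 546 classical bits

546


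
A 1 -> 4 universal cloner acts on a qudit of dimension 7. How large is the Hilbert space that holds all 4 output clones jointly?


Output space = H^(tensor 4) where dim(H) = 7
dim = 7^4
= 49 (after 2 factors)
= 343 (after 3 factors)
= 2401 (after 4 factors)
= 2401

2401


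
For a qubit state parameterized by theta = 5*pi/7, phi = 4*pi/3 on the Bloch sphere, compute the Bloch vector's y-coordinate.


theta = 2.2440, phi = 4.1888
r_y = sin(theta)*sin(phi) = 0.7818 * -0.8660
r_y = -0.6771

-0.6771


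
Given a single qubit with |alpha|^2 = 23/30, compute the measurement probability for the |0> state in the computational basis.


|alpha|^2 = 23/30 = 0.7667
|beta|^2 = 1 - 23/30 = 7/30 = 0.2333
P(|0>) = |alpha|^2 = 0.7667

0.7667


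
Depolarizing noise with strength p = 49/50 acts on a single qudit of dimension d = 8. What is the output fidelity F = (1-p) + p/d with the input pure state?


F = (1-p) + p/d
= (1 - 0.9800) + 0.9800/8
= 0.0200 + 0.1225
= 0.1425

0.1425


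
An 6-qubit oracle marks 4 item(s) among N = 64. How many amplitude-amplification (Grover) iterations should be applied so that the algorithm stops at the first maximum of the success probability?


After j Grover iterations the success probability is P(j) = sin^2((2j+1)*theta), where sin(theta) = sqrt(k/N).
N = 2^6 = 64, k = 4
sin(theta) = sqrt(k/N) = 0.25
theta = arcsin(sqrt(k/N)) = 0.2526802551 rad
P(j) reaches its first maximum when (2j+1)*theta is as close as possible to pi/2, i.e. j = round(pi/(4*theta) - 1/2).
pi/(4*theta) - 1/2 = 2.6083
(For comparison, the common estimate pi/4 * sqrt(N/k) = 3.1416; the exact maximiser is used here.)
Optimal iterations = 3

3


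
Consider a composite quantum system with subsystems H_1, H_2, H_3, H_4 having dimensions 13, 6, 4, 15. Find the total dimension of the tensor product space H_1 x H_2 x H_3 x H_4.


dim(H_1 x H_2 x H_3 x H_4) = 13 * 6 * 4 * 15
= 78 * 4 * 15
= 312 * 15
= 4680

4680


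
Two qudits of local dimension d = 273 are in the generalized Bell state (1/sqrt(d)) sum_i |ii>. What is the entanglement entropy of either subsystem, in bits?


For a maximally entangled state in d x d:
S = log2(d) = log2(273)
= 8.0928

8.0928


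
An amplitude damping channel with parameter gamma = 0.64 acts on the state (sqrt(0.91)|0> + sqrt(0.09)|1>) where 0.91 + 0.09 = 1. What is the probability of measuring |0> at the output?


For amplitude damping with parameter gamma on state sqrt(a)|0> + sqrt(b)|1>:
alpha^2 = 0.91, beta^2 = 0.09
P(|0>) = alpha^2 + gamma * beta^2
= 0.91 + 0.64 * 0.09
= 0.91 + 0.0576
= 0.9676

0.9676


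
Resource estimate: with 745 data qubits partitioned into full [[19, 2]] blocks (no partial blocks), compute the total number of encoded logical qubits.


Each code block uses 19 physical qubits for 2 logical qubit(s).
Number of complete blocks = floor(745 / 19) = 39
Logical qubits = 39 * 2
= 78

78


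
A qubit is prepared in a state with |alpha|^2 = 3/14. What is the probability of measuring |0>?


|alpha|^2 = 3/14 = 0.2143
|beta|^2 = 1 - 3/14 = 11/14 = 0.7857
P(|0>) = |alpha|^2 = 0.2143

0.2143


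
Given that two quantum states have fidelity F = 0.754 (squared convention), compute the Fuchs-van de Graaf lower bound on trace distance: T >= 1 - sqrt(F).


Fuchs-van de Graaf (squared-fidelity convention): 1 - sqrt(F) <= T <= sqrt(1 - F).
Lower bound: T >= 1 - sqrt(F)
sqrt(F) = sqrt(0.754) = 0.8683
T >= 1 - 0.8683
T >= 0.1317

0.1317


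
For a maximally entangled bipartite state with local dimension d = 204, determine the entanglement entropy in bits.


For a maximally entangled state in d x d:
S = log2(d) = log2(204)
= 7.6724

7.6724


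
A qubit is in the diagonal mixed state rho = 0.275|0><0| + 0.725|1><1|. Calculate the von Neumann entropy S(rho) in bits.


S = -p*log2(p) - (1-p)*log2(1-p)
p = 0.2750, 1-p = 0.7250
= -0.2750 * log2(0.2750) - 0.7250 * log2(0.7250)
= -(-0.5122) - (-0.3364)
= 0.8485

0.8485


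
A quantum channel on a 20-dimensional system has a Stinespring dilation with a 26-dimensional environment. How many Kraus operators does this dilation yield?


Tracing out the environment in an orthonormal basis {|i>_E} gives Kraus operators K_i = <i|_E U |0>_E.
Number of Kraus operators = dim(H_env) = d_env
= 26

26


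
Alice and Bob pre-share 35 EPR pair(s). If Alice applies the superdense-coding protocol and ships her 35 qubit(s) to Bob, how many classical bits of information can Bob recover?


Superdense coding allows 2 classical bits per shared entangled pair.
35 pair(s) -> 2 * 35 = 70 classical bits

70


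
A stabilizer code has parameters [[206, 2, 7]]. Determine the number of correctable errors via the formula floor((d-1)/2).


Code parameters: [[206, 2, 7]], distance d = 7.
Number of correctable errors = floor((d-1)/2)
= floor((7 - 1)/2)
= floor(6/2)
= 3

3


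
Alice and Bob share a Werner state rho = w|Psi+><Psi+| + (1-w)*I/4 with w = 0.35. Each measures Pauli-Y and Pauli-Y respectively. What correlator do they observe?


|Psi+> = (|01> + |10>)/sqrt(2)
For the pure Bell state, <Y_A Y_B> = +1 (Bell-state Pauli correlator).
The maximally-mixed part I/4 has tr(I/4 * P tensor P) = 0 for any traceless Pauli P.
So <Y_A Y_B>_rho = w * (+1) + (1 - w) * 0
= 0.35 * (+1)
= 0.3500

0.3500


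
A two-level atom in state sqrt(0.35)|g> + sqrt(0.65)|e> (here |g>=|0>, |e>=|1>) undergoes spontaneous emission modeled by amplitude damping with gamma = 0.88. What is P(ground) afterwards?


For amplitude damping with parameter gamma on state sqrt(a)|0> + sqrt(b)|1>:
alpha^2 = 0.35, beta^2 = 0.65
P(|0>) = alpha^2 + gamma * beta^2
= 0.35 + 0.88 * 0.65
= 0.35 + 0.5720
= 0.9220

0.9220


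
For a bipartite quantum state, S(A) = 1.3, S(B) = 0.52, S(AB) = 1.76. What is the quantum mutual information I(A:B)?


I(A:B) = S(A) + S(B) - S(AB)
= 1.3 + 0.52 - 1.76
= 0.0600

0.0600


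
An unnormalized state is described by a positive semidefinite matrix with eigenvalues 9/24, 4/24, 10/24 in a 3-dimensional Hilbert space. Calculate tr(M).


tr(M) = sum of eigenvalues
= 9/24 + 4/24 + 10/24
= 23/24
= 0.9583

0.9583


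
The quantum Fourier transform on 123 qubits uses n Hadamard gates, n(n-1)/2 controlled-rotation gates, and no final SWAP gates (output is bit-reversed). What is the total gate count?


Hadamard gates: 123
Controlled rotations: n*(n-1)/2 = 123*122/2 = 7503
SWAP gates: 0 (omitted)
Total = 123 + 7503
= 7626

7626


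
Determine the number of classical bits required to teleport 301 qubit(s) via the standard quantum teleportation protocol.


Quantum teleportation requires 2 classical bits per qubit teleported.
301 qubit(s) -> 2 * 301 = 602 classical bits

602


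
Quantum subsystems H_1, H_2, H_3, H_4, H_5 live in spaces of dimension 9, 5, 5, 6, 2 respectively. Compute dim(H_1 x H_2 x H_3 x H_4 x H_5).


dim(H_1 x H_2 x H_3 x H_4 x H_5) = 9 * 5 * 5 * 6 * 2
= 45 * 5 * 6 * 2
= 225 * 6 * 2
= 1350 * 2
= 2700

2700


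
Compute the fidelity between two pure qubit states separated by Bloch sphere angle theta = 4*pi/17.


For states separated by angle theta on Bloch sphere:
F = cos^2(theta/2)
theta = 4*pi/17 = 0.7392
theta/2 = 0.3696
cos(theta/2) = 0.9325
F = 0.8695

0.8695


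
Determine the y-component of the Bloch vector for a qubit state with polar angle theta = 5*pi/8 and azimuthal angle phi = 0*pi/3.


theta = 1.9635, phi = 0.0000
r_y = sin(theta)*sin(phi) = 0.9239 * 0.0000
r_y = 0.0000

0.0000


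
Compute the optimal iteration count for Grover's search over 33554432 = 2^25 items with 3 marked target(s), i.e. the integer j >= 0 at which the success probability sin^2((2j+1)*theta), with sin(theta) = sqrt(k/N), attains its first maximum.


After j Grover iterations the success probability is P(j) = sin^2((2j+1)*theta), where sin(theta) = sqrt(k/N).
N = 2^25 = 33554432, k = 3
sin(theta) = sqrt(k/N) = 0.0002990099784
theta = arcsin(sqrt(k/N)) = 0.0002990099828 rad
P(j) reaches its first maximum when (2j+1)*theta is as close as possible to pi/2, i.e. j = round(pi/(4*theta) - 1/2).
pi/(4*theta) - 1/2 = 2626.1620
(For comparison, the common estimate pi/4 * sqrt(N/k) = 2626.6621; the exact maximiser is used here.)
Optimal iterations = 2626

2626


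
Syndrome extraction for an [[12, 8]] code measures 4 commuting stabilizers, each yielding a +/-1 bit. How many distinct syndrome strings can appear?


Each stabilizer generator gives a binary (+1 or -1) measurement outcome.
With 4 independent generators:
Total syndromes = 2^4
= 16

16


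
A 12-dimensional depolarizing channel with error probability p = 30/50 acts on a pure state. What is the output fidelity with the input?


F = (1-p) + p/d
= (1 - 0.6000) + 0.6000/12
= 0.4000 + 0.0500
= 0.4500

0.4500


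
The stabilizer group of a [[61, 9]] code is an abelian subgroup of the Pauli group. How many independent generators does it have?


For an [[n,k]] stabilizer code:
Number of stabilizer generators = n - k
= 61 - 9
= 52

52


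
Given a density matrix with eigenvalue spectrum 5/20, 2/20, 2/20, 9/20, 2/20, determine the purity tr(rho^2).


tr(rho^2) = sum of eigenvalues squared
= (5/20)^2 + (2/20)^2 + (2/20)^2 + (9/20)^2 + (2/20)^2
= (25 + 4 + 4 + 81 + 4) / 400
= 118/400
= 0.2950

0.2950


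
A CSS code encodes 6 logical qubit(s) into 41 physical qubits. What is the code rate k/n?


Code rate R = k/n
= 6/41
= 0.1463

0.1463


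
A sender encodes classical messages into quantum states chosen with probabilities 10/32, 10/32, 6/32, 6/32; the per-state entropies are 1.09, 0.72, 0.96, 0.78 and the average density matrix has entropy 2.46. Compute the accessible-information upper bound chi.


chi = S(rho) - sum_i p_i * S(rho_i)
Weighted entropy = 10/32 * 1.09 + 10/32 * 0.72 + 6/32 * 0.96 + 6/32 * 0.78
= 0.8919
chi = 2.46 - 0.8919
= 1.5681

1.5681


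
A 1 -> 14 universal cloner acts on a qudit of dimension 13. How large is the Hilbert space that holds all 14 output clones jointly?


Output space = H^(tensor 14) where dim(H) = 13
dim = 13^14
= 169 (after 2 factors)
= 2197 (after 3 factors)
= 28561 (after 4 factors)
= 371293 (after 5 factors)
= 4826809 (after 6 factors)
= 62748517 (after 7 factors)
= 815730721 (after 8 factors)
= 10604499373 (after 9 factors)
= 137858491849 (after 10 factors)
= 1792160394037 (after 11 factors)
= 23298085122481 (after 12 factors)
= 302875106592253 (after 13 factors)
= 3937376385699289 (after 14 factors)
= 3937376385699289

3937376385699289


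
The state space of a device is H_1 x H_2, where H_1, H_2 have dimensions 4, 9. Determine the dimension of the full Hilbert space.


dim(H_1 x H_2) = 4 * 9
= 36

36


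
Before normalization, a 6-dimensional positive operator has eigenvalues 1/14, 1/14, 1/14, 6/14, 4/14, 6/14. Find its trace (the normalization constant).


tr(M) = sum of eigenvalues
= 1/14 + 1/14 + 1/14 + 6/14 + 4/14 + 6/14
= 19/14
= 1.3571

1.3571


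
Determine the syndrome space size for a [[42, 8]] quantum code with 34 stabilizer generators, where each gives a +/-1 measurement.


Each stabilizer generator gives a binary (+1 or -1) measurement outcome.
With 34 independent generators:
Total syndromes = 2^34
= 17179869184

17179869184


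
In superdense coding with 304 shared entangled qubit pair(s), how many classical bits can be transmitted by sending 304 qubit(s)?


Superdense coding allows 2 classical bits per shared entangled pair.
304 pair(s) -> 2 * 304 = 608 classical bits

608


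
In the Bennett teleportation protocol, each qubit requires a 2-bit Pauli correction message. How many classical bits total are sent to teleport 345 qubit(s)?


Quantum teleportation requires 2 classical bits per qubit teleported.
345 qubit(s) -> 2 * 345 = 690 classical bits

690


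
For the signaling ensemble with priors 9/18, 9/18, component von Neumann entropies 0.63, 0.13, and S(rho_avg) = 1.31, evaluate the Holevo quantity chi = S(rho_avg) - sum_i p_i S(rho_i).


chi = S(rho) - sum_i p_i * S(rho_i)
Weighted entropy = 9/18 * 0.63 + 9/18 * 0.13
= 0.3800
chi = 1.31 - 0.3800
= 0.9300

0.9300


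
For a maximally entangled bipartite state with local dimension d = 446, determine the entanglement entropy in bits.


For a maximally entangled state in d x d:
S = log2(d) = log2(446)
= 8.8009

8.8009


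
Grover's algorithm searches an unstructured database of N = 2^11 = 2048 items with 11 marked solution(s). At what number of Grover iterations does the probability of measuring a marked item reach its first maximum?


After j Grover iterations the success probability is P(j) = sin^2((2j+1)*theta), where sin(theta) = sqrt(k/N).
N = 2^11 = 2048, k = 11
sin(theta) = sqrt(k/N) = 0.07328774625
theta = arcsin(sqrt(k/N)) = 0.07335351122 rad
P(j) reaches its first maximum when (2j+1)*theta is as close as possible to pi/2, i.e. j = round(pi/(4*theta) - 1/2).
pi/(4*theta) - 1/2 = 10.2070
(For comparison, the common estimate pi/4 * sqrt(N/k) = 10.7166; the exact maximiser is used here.)
Optimal iterations = 10

10


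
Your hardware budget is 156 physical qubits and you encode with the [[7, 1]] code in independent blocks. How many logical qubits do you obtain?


Each code block uses 7 physical qubits for 1 logical qubit(s).
Number of complete blocks = floor(156 / 7) = 22
Logical qubits = 22 * 1
= 22

22


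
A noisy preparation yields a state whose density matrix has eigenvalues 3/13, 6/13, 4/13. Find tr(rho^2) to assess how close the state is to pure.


tr(rho^2) = sum of eigenvalues squared
= (3/13)^2 + (6/13)^2 + (4/13)^2
= (9 + 36 + 16) / 169
= 61/169
= 0.3609

0.3609


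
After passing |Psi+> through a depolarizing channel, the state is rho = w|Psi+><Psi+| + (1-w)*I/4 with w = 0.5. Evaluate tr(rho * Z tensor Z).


|Psi+> = (|01> + |10>)/sqrt(2)
For the pure Bell state, <Z_A Z_B> = -1 (Bell-state Pauli correlator).
The maximally-mixed part I/4 has tr(I/4 * P tensor P) = 0 for any traceless Pauli P.
So <Z_A Z_B>_rho = w * (-1) + (1 - w) * 0
= 0.5 * (-1)
= -0.5000

-0.5000


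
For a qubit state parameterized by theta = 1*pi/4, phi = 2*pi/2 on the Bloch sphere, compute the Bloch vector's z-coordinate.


theta = 0.7854, phi = 3.1416
r_z = cos(theta) = 0.7071

0.7071


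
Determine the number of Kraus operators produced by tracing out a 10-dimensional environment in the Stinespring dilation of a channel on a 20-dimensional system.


Tracing out the environment in an orthonormal basis {|i>_E} gives Kraus operators K_i = <i|_E U |0>_E.
Number of Kraus operators = dim(H_env) = d_env
= 10

10


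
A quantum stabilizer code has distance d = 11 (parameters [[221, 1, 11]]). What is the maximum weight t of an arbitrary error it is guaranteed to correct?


Code parameters: [[221, 1, 11]], distance d = 11.
Number of correctable errors = floor((d-1)/2)
= floor((11 - 1)/2)
= floor(10/2)
= 5

5


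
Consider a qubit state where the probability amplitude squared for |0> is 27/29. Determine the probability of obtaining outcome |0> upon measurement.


|alpha|^2 = 27/29 = 0.9310
|beta|^2 = 1 - 27/29 = 2/29 = 0.0690
P(|0>) = |alpha|^2 = 0.9310

0.9310


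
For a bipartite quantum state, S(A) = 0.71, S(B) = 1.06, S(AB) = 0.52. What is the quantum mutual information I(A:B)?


I(A:B) = S(A) + S(B) - S(AB)
= 0.71 + 1.06 - 0.52
= 1.2500

1.2500


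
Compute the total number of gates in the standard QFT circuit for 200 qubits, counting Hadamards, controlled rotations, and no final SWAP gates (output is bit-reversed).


Hadamard gates: 200
Controlled rotations: n*(n-1)/2 = 200*199/2 = 19900
SWAP gates: 0 (omitted)
Total = 200 + 19900
= 20100

20100


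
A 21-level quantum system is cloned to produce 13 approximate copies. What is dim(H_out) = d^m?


Output space = H^(tensor 13) where dim(H) = 21
dim = 21^13
= 441 (after 2 factors)
= 9261 (after 3 factors)
= 194481 (after 4 factors)
= 4084101 (after 5 factors)
= 85766121 (after 6 factors)
= 1801088541 (after 7 factors)
= 37822859361 (after 8 factors)
= 794280046581 (after 9 factors)
= 16679880978201 (after 10 factors)
= 350277500542221 (after 11 factors)
= 7355827511386641 (after 12 factors)
= 154472377739119461 (after 13 factors)
= 154472377739119461

154472377739119461


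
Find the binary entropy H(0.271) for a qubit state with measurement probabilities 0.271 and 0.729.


S = -p*log2(p) - (1-p)*log2(1-p)
p = 0.2710, 1-p = 0.7290
= -0.2710 * log2(0.2710) - 0.7290 * log2(0.7290)
= -(-0.5105) - (-0.3324)
= 0.8429

0.8429


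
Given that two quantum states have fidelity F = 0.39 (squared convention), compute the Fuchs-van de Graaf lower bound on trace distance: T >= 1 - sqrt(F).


Fuchs-van de Graaf (squared-fidelity convention): 1 - sqrt(F) <= T <= sqrt(1 - F).
Lower bound: T >= 1 - sqrt(F)
sqrt(F) = sqrt(0.39) = 0.6245
T >= 1 - 0.6245
T >= 0.3755

0.3755


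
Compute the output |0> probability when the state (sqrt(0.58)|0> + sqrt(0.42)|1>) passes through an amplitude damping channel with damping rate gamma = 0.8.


For amplitude damping with parameter gamma on state sqrt(a)|0> + sqrt(b)|1>:
alpha^2 = 0.58, beta^2 = 0.42
P(|0>) = alpha^2 + gamma * beta^2
= 0.58 + 0.8 * 0.42
= 0.58 + 0.3360
= 0.9160

0.9160


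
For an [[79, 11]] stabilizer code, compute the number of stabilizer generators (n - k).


For an [[n,k]] stabilizer code:
Number of stabilizer generators = n - k
= 79 - 11
= 68

68


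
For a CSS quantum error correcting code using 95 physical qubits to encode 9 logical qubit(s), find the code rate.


Code rate R = k/n
= 9/95
= 0.0947

0.0947


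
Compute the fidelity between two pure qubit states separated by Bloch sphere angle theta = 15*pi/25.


For states separated by angle theta on Bloch sphere:
F = cos^2(theta/2)
theta = 15*pi/25 = 1.8850
theta/2 = 0.9425
cos(theta/2) = 0.5878
F = 0.3455

0.3455


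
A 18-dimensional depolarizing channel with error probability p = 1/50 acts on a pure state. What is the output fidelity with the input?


F = (1-p) + p/d
= (1 - 0.0200) + 0.0200/18
= 0.9800 + 0.0011
= 0.9811

0.9811


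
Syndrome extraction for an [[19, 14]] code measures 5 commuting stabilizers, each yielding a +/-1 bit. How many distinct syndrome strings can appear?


Each stabilizer generator gives a binary (+1 or -1) measurement outcome.
With 5 independent generators:
Total syndromes = 2^5
= 32

32


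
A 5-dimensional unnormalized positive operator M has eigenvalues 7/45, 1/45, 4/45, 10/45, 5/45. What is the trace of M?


tr(M) = sum of eigenvalues
= 7/45 + 1/45 + 4/45 + 10/45 + 5/45
= 27/45
= 0.6000

0.6000


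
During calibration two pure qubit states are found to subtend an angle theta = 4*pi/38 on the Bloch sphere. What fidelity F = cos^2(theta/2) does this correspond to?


For states separated by angle theta on Bloch sphere:
F = cos^2(theta/2)
theta = 4*pi/38 = 0.3307
theta/2 = 0.1653
cos(theta/2) = 0.9864
F = 0.9729

0.9729


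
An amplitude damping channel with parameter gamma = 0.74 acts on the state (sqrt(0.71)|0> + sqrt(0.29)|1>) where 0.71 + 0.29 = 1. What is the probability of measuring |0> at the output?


For amplitude damping with parameter gamma on state sqrt(a)|0> + sqrt(b)|1>:
alpha^2 = 0.71, beta^2 = 0.29
P(|0>) = alpha^2 + gamma * beta^2
= 0.71 + 0.74 * 0.29
= 0.71 + 0.2146
= 0.9246

0.9246


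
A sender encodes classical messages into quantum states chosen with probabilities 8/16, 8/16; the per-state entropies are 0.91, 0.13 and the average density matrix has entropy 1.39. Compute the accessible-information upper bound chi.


chi = S(rho) - sum_i p_i * S(rho_i)
Weighted entropy = 8/16 * 0.91 + 8/16 * 0.13
= 0.5200
chi = 1.39 - 0.5200
= 0.8700

0.8700


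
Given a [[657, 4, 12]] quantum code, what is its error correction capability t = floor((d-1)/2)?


Code parameters: [[657, 4, 12]], distance d = 12.
Number of correctable errors = floor((d-1)/2)
= floor((12 - 1)/2)
= floor(11/2)
= 5

5


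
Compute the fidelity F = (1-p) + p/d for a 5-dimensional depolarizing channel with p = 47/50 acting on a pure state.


F = (1-p) + p/d
= (1 - 0.9400) + 0.9400/5
= 0.0600 + 0.1880
= 0.2480

0.2480


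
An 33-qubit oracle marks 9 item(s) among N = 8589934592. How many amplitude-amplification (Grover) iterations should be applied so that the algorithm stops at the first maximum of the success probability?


After j Grover iterations the success probability is P(j) = sin^2((2j+1)*theta), where sin(theta) = sqrt(k/N).
N = 2^33 = 8589934592, k = 9
sin(theta) = sqrt(k/N) = 3.236877966e-05
theta = arcsin(sqrt(k/N)) = 3.236877966e-05 rad
P(j) reaches its first maximum when (2j+1)*theta is as close as possible to pi/2, i.e. j = round(pi/(4*theta) - 1/2).
pi/(4*theta) - 1/2 = 24263.5647
(For comparison, the common estimate pi/4 * sqrt(N/k) = 24264.0647; the exact maximiser is used here.)
Optimal iterations = 24264

24264


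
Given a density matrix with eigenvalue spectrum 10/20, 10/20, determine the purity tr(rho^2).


tr(rho^2) = sum of eigenvalues squared
= (10/20)^2 + (10/20)^2
= (100 + 100) / 400
= 200/400
= 0.5000

0.5000


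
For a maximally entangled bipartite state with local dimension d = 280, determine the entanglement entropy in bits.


For a maximally entangled state in d x d:
S = log2(d) = log2(280)
= 8.1293

8.1293


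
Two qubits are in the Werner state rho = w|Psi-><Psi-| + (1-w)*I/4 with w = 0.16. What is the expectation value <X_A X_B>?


|Psi-> = (|01> - |10>)/sqrt(2)
For the pure Bell state, <X_A X_B> = -1 (Bell-state Pauli correlator).
The maximally-mixed part I/4 has tr(I/4 * P tensor P) = 0 for any traceless Pauli P.
So <X_A X_B>_rho = w * (-1) + (1 - w) * 0
= 0.16 * (-1)
= -0.1600

-0.1600


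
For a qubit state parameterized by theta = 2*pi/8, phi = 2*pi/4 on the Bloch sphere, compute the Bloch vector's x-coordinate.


theta = 0.7854, phi = 1.5708
r_x = sin(theta)*cos(phi) = 0.7071 * 0.0000
r_x = 0.0000

0.0000


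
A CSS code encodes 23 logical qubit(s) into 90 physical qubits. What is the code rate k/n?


Code rate R = k/n
= 23/90
= 0.2556

0.2556


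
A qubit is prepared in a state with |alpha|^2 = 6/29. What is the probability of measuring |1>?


|alpha|^2 = 6/29 = 0.2069
|beta|^2 = 1 - 6/29 = 23/29 = 0.7931
P(|1>) = |beta|^2 = 0.7931

0.7931


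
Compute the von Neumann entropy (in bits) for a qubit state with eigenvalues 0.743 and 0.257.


S = -p*log2(p) - (1-p)*log2(1-p)
p = 0.7430, 1-p = 0.2570
= -0.7430 * log2(0.7430) - 0.2570 * log2(0.2570)
= -(-0.3184) - (-0.5038)
= 0.8222

0.8222


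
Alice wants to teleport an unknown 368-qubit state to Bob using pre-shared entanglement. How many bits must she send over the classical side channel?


Quantum teleportation requires 2 classical bits per qubit teleported.
368 qubit(s) -> 2 * 368 = 736 classical bits

736


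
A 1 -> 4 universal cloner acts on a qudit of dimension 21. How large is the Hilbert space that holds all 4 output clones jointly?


Output space = H^(tensor 4) where dim(H) = 21
dim = 21^4
= 441 (after 2 factors)
= 9261 (after 3 factors)
= 194481 (after 4 factors)
= 194481

194481


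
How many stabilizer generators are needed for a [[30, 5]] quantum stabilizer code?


For an [[n,k]] stabilizer code:
Number of stabilizer generators = n - k
= 30 - 5
= 25

25


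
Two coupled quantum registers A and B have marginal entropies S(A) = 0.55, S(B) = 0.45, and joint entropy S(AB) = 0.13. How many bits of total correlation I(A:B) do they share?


I(A:B) = S(A) + S(B) - S(AB)
= 0.55 + 0.45 - 0.13
= 0.8700

0.8700


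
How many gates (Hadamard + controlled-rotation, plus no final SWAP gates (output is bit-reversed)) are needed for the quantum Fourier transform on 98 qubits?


Hadamard gates: 98
Controlled rotations: n*(n-1)/2 = 98*97/2 = 4753
SWAP gates: 0 (omitted)
Total = 98 + 4753
= 4851

4851


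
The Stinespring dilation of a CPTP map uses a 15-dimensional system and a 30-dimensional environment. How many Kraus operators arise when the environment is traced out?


Tracing out the environment in an orthonormal basis {|i>_E} gives Kraus operators K_i = <i|_E U |0>_E.
Number of Kraus operators = dim(H_env) = d_env
= 30

30


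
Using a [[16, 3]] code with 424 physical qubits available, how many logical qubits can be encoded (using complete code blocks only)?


Each code block uses 16 physical qubits for 3 logical qubit(s).
Number of complete blocks = floor(424 / 16) = 26
Logical qubits = 26 * 3
= 78

78


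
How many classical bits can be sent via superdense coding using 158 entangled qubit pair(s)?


Superdense coding allows 2 classical bits per shared entangled pair.
158 pair(s) -> 2 * 158 = 316 classical bits

316


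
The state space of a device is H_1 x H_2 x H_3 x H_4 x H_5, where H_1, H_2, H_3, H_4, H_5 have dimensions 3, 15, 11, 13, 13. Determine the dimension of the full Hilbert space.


dim(H_1 x H_2 x H_3 x H_4 x H_5) = 3 * 15 * 11 * 13 * 13
= 45 * 11 * 13 * 13
= 495 * 13 * 13
= 6435 * 13
= 83655

83655


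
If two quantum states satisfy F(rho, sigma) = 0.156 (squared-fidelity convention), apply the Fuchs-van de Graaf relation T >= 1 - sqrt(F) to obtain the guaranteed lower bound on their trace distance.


Fuchs-van de Graaf (squared-fidelity convention): 1 - sqrt(F) <= T <= sqrt(1 - F).
Lower bound: T >= 1 - sqrt(F)
sqrt(F) = sqrt(0.156) = 0.3950
T >= 1 - 0.3950
T >= 0.6050

0.6050


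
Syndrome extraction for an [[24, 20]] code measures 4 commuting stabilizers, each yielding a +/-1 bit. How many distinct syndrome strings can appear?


Each stabilizer generator gives a binary (+1 or -1) measurement outcome.
With 4 independent generators:
Total syndromes = 2^4
= 16

16


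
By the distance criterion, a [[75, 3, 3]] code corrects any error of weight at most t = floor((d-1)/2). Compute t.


Code parameters: [[75, 3, 3]], distance d = 3.
Number of correctable errors = floor((d-1)/2)
= floor((3 - 1)/2)
= floor(2/2)
= 1

1


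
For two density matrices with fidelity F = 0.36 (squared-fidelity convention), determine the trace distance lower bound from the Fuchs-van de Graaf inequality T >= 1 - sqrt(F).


Fuchs-van de Graaf (squared-fidelity convention): 1 - sqrt(F) <= T <= sqrt(1 - F).
Lower bound: T >= 1 - sqrt(F)
sqrt(F) = sqrt(0.36) = 0.6000
T >= 1 - 0.6000
T >= 0.4000

0.4000


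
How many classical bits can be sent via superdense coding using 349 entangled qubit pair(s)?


Superdense coding allows 2 classical bits per shared entangled pair.
349 pair(s) -> 2 * 349 = 698 classical bits

698


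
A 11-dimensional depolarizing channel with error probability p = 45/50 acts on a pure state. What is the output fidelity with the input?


F = (1-p) + p/d
= (1 - 0.9000) + 0.9000/11
= 0.1000 + 0.0818
= 0.1818

0.1818


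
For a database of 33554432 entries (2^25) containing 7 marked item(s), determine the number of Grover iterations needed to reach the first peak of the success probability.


After j Grover iterations the success probability is P(j) = sin^2((2j+1)*theta), where sin(theta) = sqrt(k/N).
N = 2^25 = 33554432, k = 7
sin(theta) = sqrt(k/N) = 0.0004567452865
theta = arcsin(sqrt(k/N)) = 0.0004567453024 rad
P(j) reaches its first maximum when (2j+1)*theta is as close as possible to pi/2, i.e. j = round(pi/(4*theta) - 1/2).
pi/(4*theta) - 1/2 = 1719.0539
(For comparison, the common estimate pi/4 * sqrt(N/k) = 1719.5540; the exact maximiser is used here.)
Optimal iterations = 1719

1719


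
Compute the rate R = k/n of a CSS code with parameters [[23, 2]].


Code rate R = k/n
= 2/23
= 0.0870

0.0870


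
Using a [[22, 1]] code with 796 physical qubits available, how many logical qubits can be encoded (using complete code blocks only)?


Each code block uses 22 physical qubits for 1 logical qubit(s).
Number of complete blocks = floor(796 / 22) = 36
Logical qubits = 36 * 1
= 36

36


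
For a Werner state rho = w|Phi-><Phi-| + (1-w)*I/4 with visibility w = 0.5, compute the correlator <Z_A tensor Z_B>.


|Phi-> = (|00> - |11>)/sqrt(2)
For the pure Bell state, <Z_A Z_B> = +1 (Bell-state Pauli correlator).
The maximally-mixed part I/4 has tr(I/4 * P tensor P) = 0 for any traceless Pauli P.
So <Z_A Z_B>_rho = w * (+1) + (1 - w) * 0
= 0.5 * (+1)
= 0.5000

0.5000


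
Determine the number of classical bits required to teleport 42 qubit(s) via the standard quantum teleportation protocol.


Quantum teleportation requires 2 classical bits per qubit teleported.
42 qubit(s) -> 2 * 42 = 84 classical bits

84


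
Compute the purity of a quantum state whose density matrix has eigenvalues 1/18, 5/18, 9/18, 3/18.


tr(rho^2) = sum of eigenvalues squared
= (1/18)^2 + (5/18)^2 + (9/18)^2 + (3/18)^2
= (1 + 25 + 81 + 9) / 324
= 116/324
= 0.3580

0.3580


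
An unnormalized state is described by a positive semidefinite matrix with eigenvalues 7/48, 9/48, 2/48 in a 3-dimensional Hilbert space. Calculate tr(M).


tr(M) = sum of eigenvalues
= 7/48 + 9/48 + 2/48
= 18/48
= 0.3750

0.3750


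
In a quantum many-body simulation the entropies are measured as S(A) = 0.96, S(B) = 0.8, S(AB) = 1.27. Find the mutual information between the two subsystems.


I(A:B) = S(A) + S(B) - S(AB)
= 0.96 + 0.8 - 1.27
= 0.4900

0.4900


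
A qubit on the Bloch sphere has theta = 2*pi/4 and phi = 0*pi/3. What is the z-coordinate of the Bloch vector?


theta = 1.5708, phi = 0.0000
r_z = cos(theta) = 0.0000

0.0000


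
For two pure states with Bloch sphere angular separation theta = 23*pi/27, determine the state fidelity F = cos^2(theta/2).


For states separated by angle theta on Bloch sphere:
F = cos^2(theta/2)
theta = 23*pi/27 = 2.6762
theta/2 = 1.3381
cos(theta/2) = 0.2306
F = 0.0532

0.0532


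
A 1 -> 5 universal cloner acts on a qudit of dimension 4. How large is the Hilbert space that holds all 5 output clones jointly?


Output space = H^(tensor 5) where dim(H) = 4
dim = 4^5
= 16 (after 2 factors)
= 64 (after 3 factors)
= 256 (after 4 factors)
= 1024 (after 5 factors)
= 1024

1024


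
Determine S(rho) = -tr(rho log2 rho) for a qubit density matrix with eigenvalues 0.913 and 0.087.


S = -p*log2(p) - (1-p)*log2(1-p)
p = 0.9130, 1-p = 0.0870
= -0.9130 * log2(0.9130) - 0.0870 * log2(0.0870)
= -(-0.1199) - (-0.3065)
= 0.4264

0.4264
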